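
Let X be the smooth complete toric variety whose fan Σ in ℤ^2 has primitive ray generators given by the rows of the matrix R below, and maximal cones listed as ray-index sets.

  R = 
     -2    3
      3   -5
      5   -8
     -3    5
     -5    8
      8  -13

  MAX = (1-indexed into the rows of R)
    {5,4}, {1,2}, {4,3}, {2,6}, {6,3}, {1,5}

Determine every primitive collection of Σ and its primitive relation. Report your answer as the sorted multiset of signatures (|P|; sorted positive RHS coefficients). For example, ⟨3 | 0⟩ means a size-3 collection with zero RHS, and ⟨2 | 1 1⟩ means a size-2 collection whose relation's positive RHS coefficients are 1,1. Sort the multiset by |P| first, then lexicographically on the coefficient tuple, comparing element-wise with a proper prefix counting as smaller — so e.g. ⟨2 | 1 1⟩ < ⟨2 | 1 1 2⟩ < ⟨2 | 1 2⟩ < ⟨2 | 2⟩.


The 9 primitive collections of Σ (r=6, n=2):

  P = {2,4}:  v_{2} + v_{4} = 0 ; sig = ⟨2 | 0⟩
  P = {3,5}:  v_{3} + v_{5} = 0 ; sig = ⟨2 | 0⟩
  P = {1,3}:  v_{1} + v_{3} = v_{2} ; sig = ⟨2 | 1⟩
  P = {1,4}:  v_{1} + v_{4} = v_{5} ; sig = ⟨2 | 1⟩
  P = {2,3}:  v_{2} + v_{3} = v_{6} ; sig = ⟨2 | 1⟩
  P = {2,5}:  v_{2} + v_{5} = v_{1} ; sig = ⟨2 | 1⟩
  P = {4,6}:  v_{4} + v_{6} = v_{3} ; sig = ⟨2 | 1⟩
  P = {5,6}:  v_{5} + v_{6} = v_{2} ; sig = ⟨2 | 1⟩
  P = {1,6}:  v_{1} + v_{6} = 2·v_{2} ; sig = ⟨2 | 2⟩

Hence PRS(X_Σ) =
{ ⟨2 | 0⟩ ×2,  ⟨2 | 1⟩ ×6,  ⟨2 | 2⟩ }


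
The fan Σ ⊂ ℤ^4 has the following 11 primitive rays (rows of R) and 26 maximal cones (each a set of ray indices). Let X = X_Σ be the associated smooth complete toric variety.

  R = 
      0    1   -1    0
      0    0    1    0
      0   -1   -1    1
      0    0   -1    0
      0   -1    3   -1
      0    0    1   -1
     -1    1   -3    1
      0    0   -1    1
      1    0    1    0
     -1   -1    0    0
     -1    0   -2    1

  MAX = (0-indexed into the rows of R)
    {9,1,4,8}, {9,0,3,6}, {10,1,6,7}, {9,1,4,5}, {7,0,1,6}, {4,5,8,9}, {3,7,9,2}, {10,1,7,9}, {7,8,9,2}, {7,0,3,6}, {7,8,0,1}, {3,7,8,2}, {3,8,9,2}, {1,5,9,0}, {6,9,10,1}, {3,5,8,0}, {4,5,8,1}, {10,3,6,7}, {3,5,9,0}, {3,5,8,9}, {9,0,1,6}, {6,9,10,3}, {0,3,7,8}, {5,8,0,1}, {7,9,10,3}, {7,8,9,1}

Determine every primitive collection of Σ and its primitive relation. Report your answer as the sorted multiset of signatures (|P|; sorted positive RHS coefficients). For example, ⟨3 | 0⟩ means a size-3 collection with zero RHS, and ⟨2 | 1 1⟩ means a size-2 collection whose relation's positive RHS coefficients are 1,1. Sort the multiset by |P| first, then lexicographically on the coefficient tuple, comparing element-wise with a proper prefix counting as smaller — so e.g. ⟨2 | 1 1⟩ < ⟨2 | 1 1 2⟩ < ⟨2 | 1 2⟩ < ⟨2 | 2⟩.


23 minimal non-faces of Δ(Σ) (on 11 rays):

  P={1,3}:  v_{1} + v_{3} = 0 ; sig = ⟨2 | 0⟩
  P={5,7}:  v_{5} + v_{7} = 0 ; sig = ⟨2 | 0⟩
  P={0,10}:  v_{0} + v_{10} = v_{6} ; sig = ⟨2 | 1⟩
  P={8,10}:  v_{8} + v_{10} = v_{7} ; sig = ⟨2 | 1⟩
  P={0,2}:  v_{0} + v_{2} = v_{3} + v_{7} ; sig = ⟨2 | 1 1⟩
  P={0,4}:  v_{0} + v_{4} = v_{1} + v_{5} ; sig = ⟨2 | 1 1⟩
  P={4,10}:  v_{4} + v_{10} = v_{1} + v_{9} ; sig = ⟨2 | 1 1⟩
  P={5,10}:  v_{5} + v_{10} = v_{0} + v_{9} ; sig = ⟨2 | 1 1⟩
  P={6,8}:  v_{6} + v_{8} = v_{0} + v_{7} ; sig = ⟨2 | 1 1⟩
  P={1,2}:  v_{1} + v_{2} = v_{7} + v_{8} + v_{9} ; sig = ⟨2 | 1 1 1⟩
  P={2,5}:  v_{2} + v_{5} = v_{3} + v_{8} + v_{9} ; sig = ⟨2 | 1 1 1⟩
  P={2,6}:  v_{2} + v_{6} = v_{3} + v_{7} + v_{10} ; sig = ⟨2 | 1 1 1⟩
  P={3,4}:  v_{3} + v_{4} = v_{5} + v_{8} + v_{9} ; sig = ⟨2 | 1 1 1⟩
  P={4,6}:  v_{4} + v_{6} = v_{0} + v_{1} + v_{9} ; sig = ⟨2 | 1 1 1⟩
  P={4,7}:  v_{4} + v_{7} = v_{1} + v_{8} + v_{9} ; sig = ⟨2 | 1 1 1⟩
  P={2,10}:  v_{2} + v_{10} = v_{3} + 2·v_{7} + v_{9} ; sig = ⟨2 | 1 1 2⟩
  P={5,6}:  v_{5} + v_{6} = 2·v_{0} + v_{9} ; sig = ⟨2 | 1 2⟩
  P={2,4}:  v_{2} + v_{4} = 2·v_{8} + 2·v_{9} ; sig = ⟨2 | 2 2⟩
  P={0,8,9}:  v_{0} + v_{8} + v_{9} = 0 ; sig = ⟨3 | 0⟩
  P={0,7,9}:  v_{0} + v_{7} + v_{9} = v_{10} ; sig = ⟨3 | 1⟩
  P={6,7,9}:  v_{6} + v_{7} + v_{9} = 2·v_{10} ; sig = ⟨3 | 2⟩
  P={1,5,8,9}:  v_{1} + v_{5} + v_{8} + v_{9} = v_{4} ; sig = ⟨4 | 1⟩
  P={3,7,8,9}:  v_{3} + v_{7} + v_{8} + v_{9} = v_{2} ; sig = ⟨4 | 1⟩

Hence PRS(X_Σ) =
{ ⟨2 | 0⟩ ×2,  ⟨2 | 1⟩ ×2,  ⟨2 | 1 1⟩ ×5,  ⟨2 | 1 1 1⟩ ×6,  ⟨2 | 1 1 2⟩,  ⟨2 | 1 2⟩,  ⟨2 | 2 2⟩,  ⟨3 | 0⟩,  ⟨3 | 1⟩,  ⟨3 | 2⟩,  ⟨4 | 1⟩ ×2 }


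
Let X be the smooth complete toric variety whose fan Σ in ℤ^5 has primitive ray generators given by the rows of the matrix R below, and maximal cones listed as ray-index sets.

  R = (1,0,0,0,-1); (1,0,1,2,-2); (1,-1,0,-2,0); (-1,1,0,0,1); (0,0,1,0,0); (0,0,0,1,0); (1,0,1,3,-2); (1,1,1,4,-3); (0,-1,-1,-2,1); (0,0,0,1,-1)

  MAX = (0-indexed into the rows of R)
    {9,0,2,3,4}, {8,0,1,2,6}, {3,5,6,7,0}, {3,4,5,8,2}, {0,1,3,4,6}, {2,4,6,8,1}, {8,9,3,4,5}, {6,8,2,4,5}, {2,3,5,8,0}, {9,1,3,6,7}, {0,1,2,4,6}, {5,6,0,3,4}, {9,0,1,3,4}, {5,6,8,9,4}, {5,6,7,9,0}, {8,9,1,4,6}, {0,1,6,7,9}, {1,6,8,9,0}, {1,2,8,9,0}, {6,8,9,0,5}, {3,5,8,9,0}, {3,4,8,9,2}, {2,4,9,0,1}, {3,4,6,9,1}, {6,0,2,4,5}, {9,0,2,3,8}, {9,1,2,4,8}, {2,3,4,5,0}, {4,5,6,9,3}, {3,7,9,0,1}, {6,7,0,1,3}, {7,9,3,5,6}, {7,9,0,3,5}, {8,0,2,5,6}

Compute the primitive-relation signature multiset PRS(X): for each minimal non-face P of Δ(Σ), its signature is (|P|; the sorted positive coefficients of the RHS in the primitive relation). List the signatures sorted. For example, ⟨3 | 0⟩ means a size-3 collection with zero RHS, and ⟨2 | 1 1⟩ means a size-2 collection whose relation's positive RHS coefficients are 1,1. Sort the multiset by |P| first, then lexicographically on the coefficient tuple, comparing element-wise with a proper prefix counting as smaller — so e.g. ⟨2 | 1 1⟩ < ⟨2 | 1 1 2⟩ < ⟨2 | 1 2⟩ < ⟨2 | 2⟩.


Primitive collections (14):

  {1,5}:  v_{1} + v_{5} = v_{6}  so sig = ⟨2 | 1⟩
  {2,7}:  v_{2} + v_{7} = v_{0} + v_{1}  so sig = ⟨2 | 1 1⟩
  {7,8}:  v_{7} + v_{8} = v_{0} + v_{5} + v_{9}  so sig = ⟨2 | 1 1 1⟩
  {4,7}:  v_{4} + v_{7} = 2·v_{1} + v_{3}  so sig = ⟨2 | 1 2⟩
  {1,3,8}:  v_{1} + v_{3} + v_{8} = 0  so sig = ⟨3 | 0⟩
  {0,4,8}:  v_{0} + v_{4} + v_{8} = v_{2}  so sig = ⟨3 | 1⟩
  {3,6,8}:  v_{3} + v_{6} + v_{8} = v_{5}  so sig = ⟨3 | 1⟩
  {1,2,3}:  v_{1} + v_{2} + v_{3} = v_{0} + v_{4}  so sig = ⟨3 | 1 1⟩
  {2,5,9}:  v_{2} + v_{5} + v_{9} = v_{1} + v_{8}  so sig = ⟨3 | 1 1⟩
  {2,3,6}:  v_{2} + v_{3} + v_{6} = v_{0} + v_{4} + v_{5}  so sig = ⟨3 | 1 1 1⟩
  {2,6,9}:  v_{2} + v_{6} + v_{9} = 2·v_{1} + v_{8}  so sig = ⟨3 | 1 2⟩
  {0,3,6,9}:  v_{0} + v_{3} + v_{6} + v_{9} = v_{7}  so sig = ⟨4 | 1⟩
  {0,4,5,9}:  v_{0} + v_{4} + v_{5} + v_{9} = v_{1}  so sig = ⟨4 | 1⟩
  {0,4,6,9}:  v_{0} + v_{4} + v_{6} + v_{9} = 2·v_{1}  so sig = ⟨4 | 2⟩

Sorted signature multiset PRS(X):
    |P|=2: 4 collections, coeffs (1), (1,1), (1,1,1), (1,2)
    |P|=3: 7 collections, coeffs (), (1), (1), (1,1), (1,1), (1,1,1), (1,2)
    |P|=4: 3 collections, coeffs (1), (1), (2)


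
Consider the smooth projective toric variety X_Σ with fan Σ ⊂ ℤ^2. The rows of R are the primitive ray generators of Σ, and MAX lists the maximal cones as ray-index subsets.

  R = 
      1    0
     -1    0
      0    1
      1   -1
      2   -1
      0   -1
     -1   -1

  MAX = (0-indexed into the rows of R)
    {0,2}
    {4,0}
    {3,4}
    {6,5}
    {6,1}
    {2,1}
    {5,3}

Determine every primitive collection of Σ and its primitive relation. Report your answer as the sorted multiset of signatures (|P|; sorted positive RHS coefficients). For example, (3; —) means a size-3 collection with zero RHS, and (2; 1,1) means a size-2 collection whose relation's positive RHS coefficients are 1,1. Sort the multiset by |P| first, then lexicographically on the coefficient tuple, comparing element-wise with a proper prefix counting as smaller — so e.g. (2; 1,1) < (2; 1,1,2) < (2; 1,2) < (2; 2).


14 minimal non-faces of Δ(Σ) (on 7 rays):

  P = {0,1}:  v_{0} + v_{1} = 0  so sig = (2; —)
  P = {2,5}:  v_{2} + v_{5} = 0  so sig = (2; —)
  P = {0,3}:  v_{0} + v_{3} = v_{4}  so sig = (2; 1)
  P = {0,5}:  v_{0} + v_{5} = v_{3}  so sig = (2; 1)
  P = {0,6}:  v_{0} + v_{6} = v_{5}  so sig = (2; 1)
  P = {1,3}:  v_{1} + v_{3} = v_{5}  so sig = (2; 1)
  P = {1,4}:  v_{1} + v_{4} = v_{3}  so sig = (2; 1)
  P = {1,5}:  v_{1} + v_{5} = v_{6}  so sig = (2; 1)
  P = {2,3}:  v_{2} + v_{3} = v_{0}  so sig = (2; 1)
  P = {2,6}:  v_{2} + v_{6} = v_{1}  so sig = (2; 1)
  P = {4,6}:  v_{4} + v_{6} = v_{3} + v_{5}  so sig = (2; 1,1)
  P = {2,4}:  v_{2} + v_{4} = 2·v_{0}  so sig = (2; 2)
  P = {3,6}:  v_{3} + v_{6} = 2·v_{5}  so sig = (2; 2)
  P = {4,5}:  v_{4} + v_{5} = 2·v_{3}  so sig = (2; 2)

Signatures (|P|; sorted positive RHS coefficients), sorted:
{ (2; —) ×2,  (2; 1) ×8,  (2; 1,1),  (2; 2) ×3 }


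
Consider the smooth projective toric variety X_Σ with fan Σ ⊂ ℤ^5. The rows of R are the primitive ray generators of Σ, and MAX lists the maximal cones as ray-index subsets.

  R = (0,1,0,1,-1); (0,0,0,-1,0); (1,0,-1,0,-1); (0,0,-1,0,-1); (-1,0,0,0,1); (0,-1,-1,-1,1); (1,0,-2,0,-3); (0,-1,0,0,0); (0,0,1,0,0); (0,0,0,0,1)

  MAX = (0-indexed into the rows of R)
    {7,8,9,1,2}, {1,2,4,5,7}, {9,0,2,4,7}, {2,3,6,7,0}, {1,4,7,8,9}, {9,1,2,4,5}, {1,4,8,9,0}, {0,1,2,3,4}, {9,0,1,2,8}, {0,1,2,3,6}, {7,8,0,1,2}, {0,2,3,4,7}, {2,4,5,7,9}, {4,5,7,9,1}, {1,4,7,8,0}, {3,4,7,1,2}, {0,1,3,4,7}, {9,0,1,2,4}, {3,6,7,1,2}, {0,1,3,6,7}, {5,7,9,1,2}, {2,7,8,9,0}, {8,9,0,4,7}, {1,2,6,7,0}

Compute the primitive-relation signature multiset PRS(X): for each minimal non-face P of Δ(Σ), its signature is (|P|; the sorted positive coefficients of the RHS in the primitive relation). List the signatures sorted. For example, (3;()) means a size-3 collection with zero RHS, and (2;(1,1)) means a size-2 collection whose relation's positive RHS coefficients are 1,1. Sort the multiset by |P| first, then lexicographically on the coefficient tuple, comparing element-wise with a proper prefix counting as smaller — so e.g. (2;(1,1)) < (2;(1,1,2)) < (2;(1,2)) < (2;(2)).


The 14 primitive collections of Σ (r=10, n=5):

  P = {0,5}:  v_{0} + v_{5} = v_{2} + v_{4}  →  sig = (2;(1,1))
  P = {3,9}:  v_{3} + v_{9} = v_{2} + v_{4}  →  sig = (2;(1,1))
  P = {6,9}:  v_{6} + v_{9} = v_{2} + v_{3}  →  sig = (2;(1,1))
  P = {3,8}:  v_{3} + v_{8} = v_{0} + v_{1} + v_{7}  →  sig = (2;(1,1,1))
  P = {5,8}:  v_{5} + v_{8} = v_{1} + v_{7} + v_{9}  →  sig = (2;(1,1,1))
  P = {5,6}:  v_{5} + v_{6} = v_{1} + 2·v_{2} + v_{3} + v_{4} + v_{7}  →  sig = (2;(1,1,1,1,2))
  P = {3,5}:  v_{3} + v_{5} = v_{1} + 2·v_{2} + 2·v_{4} + v_{7}  →  sig = (2;(1,1,2,2))
  P = {6,8}:  v_{6} + v_{8} = 2·v_{0} + 2·v_{1} + v_{2} + 2·v_{7}  →  sig = (2;(1,2,2,2))
  P = {4,6}:  v_{4} + v_{6} = 2·v_{3}  →  sig = (2;(2))
  P = {2,4,8}:  v_{2} + v_{4} + v_{8} = 0  →  sig = (3;())
  P = {0,1,7,9}:  v_{0} + v_{1} + v_{7} + v_{9} = 0  →  sig = (4;())
  P = {0,1,2,3,7}:  v_{0} + v_{1} + v_{2} + v_{3} + v_{7} = v_{6}  →  sig = (5;(1))
  P = {0,1,2,4,7}:  v_{0} + v_{1} + v_{2} + v_{4} + v_{7} = v_{3}  →  sig = (5;(1))
  P = {1,2,4,7,9}:  v_{1} + v_{2} + v_{4} + v_{7} + v_{9} = v_{5}  →  sig = (5;(1))

so the primitive-relation signature multiset is
{ (2;(1,1)) ×3,  (2;(1,1,1)) ×2,  (2;(1,1,1,1,2)),  (2;(1,1,2,2)),  (2;(1,2,2,2)),  (2;(2)),  (3;()),  (4;()),  (5;(1)) ×3 }


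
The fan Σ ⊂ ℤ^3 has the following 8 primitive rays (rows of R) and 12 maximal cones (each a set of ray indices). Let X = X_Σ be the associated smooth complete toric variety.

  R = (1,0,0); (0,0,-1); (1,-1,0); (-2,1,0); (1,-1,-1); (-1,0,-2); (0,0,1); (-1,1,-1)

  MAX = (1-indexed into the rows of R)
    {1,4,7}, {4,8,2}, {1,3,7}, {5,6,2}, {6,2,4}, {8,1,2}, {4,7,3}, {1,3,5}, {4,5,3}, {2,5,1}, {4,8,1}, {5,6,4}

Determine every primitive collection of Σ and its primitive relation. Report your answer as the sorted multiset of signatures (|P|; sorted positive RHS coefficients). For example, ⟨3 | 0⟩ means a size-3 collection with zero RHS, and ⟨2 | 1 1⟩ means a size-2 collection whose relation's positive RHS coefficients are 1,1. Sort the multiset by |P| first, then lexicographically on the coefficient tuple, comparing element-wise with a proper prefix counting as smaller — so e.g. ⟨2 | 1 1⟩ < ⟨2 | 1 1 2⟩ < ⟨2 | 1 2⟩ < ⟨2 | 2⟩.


Primitive collections (14):

  P={2,7}:  v_{2} + v_{7} = 0  ⟹  sig = ⟨2 | 0⟩
  P={2,3}:  v_{2} + v_{3} = v_{5}  ⟹  sig = ⟨2 | 1⟩
  P={3,8}:  v_{3} + v_{8} = v_{2}  ⟹  sig = ⟨2 | 1⟩
  P={5,7}:  v_{5} + v_{7} = v_{3}  ⟹  sig = ⟨2 | 1⟩
  P={6,7}:  v_{6} + v_{7} = v_{4} + v_{5}  ⟹  sig = ⟨2 | 1 1⟩
  P={7,8}:  v_{7} + v_{8} = v_{1} + v_{4}  ⟹  sig = ⟨2 | 1 1⟩
  P={3,6}:  v_{3} + v_{6} = v_{4} + 2·v_{5}  ⟹  sig = ⟨2 | 1 2⟩
  P={6,8}:  v_{6} + v_{8} = 3·v_{2} + v_{4}  ⟹  sig = ⟨2 | 1 3⟩
  P={1,6}:  v_{1} + v_{6} = 2·v_{2}  ⟹  sig = ⟨2 | 2⟩
  P={5,8}:  v_{5} + v_{8} = 2·v_{2}  ⟹  sig = ⟨2 | 2⟩
  P={1,3,4}:  v_{1} + v_{3} + v_{4} = 0  ⟹  sig = ⟨3 | 0⟩
  P={1,2,4}:  v_{1} + v_{2} + v_{4} = v_{8}  ⟹  sig = ⟨3 | 1⟩
  P={1,4,5}:  v_{1} + v_{4} + v_{5} = v_{2}  ⟹  sig = ⟨3 | 1⟩
  P={2,4,5}:  v_{2} + v_{4} + v_{5} = v_{6}  ⟹  sig = ⟨3 | 1⟩

Hence PRS(X_Σ) =
{ ⟨2 | 0⟩,  ⟨2 | 1⟩ ×3,  ⟨2 | 1 1⟩ ×2,  ⟨2 | 1 2⟩,  ⟨2 | 1 3⟩,  ⟨2 | 2⟩ ×2,  ⟨3 | 0⟩,  ⟨3 | 1⟩ ×3 }


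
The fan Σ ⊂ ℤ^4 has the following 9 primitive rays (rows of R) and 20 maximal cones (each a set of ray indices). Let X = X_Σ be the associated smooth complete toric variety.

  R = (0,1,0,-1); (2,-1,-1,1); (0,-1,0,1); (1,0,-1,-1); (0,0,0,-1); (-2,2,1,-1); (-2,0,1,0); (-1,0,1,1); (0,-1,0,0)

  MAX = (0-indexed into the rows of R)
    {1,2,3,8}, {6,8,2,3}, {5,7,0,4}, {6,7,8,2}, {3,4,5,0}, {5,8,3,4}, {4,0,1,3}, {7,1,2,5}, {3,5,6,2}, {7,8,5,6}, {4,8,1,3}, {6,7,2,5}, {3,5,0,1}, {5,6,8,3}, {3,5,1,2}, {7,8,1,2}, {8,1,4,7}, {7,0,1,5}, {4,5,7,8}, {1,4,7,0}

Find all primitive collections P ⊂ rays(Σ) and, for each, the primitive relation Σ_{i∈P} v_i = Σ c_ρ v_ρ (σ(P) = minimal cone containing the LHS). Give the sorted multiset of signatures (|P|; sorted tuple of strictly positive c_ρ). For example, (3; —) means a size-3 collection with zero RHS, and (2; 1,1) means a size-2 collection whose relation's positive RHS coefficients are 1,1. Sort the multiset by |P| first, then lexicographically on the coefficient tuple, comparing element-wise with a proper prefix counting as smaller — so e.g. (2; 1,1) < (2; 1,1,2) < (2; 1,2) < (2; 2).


The 10 primitive collections of Σ (r=9, n=4):

  P = {0,2}:  v_{0} + v_{2} = 0 — sig = (2; —)
  P = {3,7}:  v_{3} + v_{7} = 0 — sig = (2; —)
  P = {0,8}:  v_{0} + v_{8} = v_{4} — sig = (2; 1)
  P = {1,6}:  v_{1} + v_{6} = v_{2} — sig = (2; 1)
  P = {2,4}:  v_{2} + v_{4} = v_{8} — sig = (2; 1)
  P = {0,6}:  v_{0} + v_{6} = v_{5} + v_{8} — sig = (2; 1,1)
  P = {4,6}:  v_{4} + v_{6} = v_{5} + 2·v_{8} — sig = (2; 1,2)
  P = {1,5,8}:  v_{1} + v_{5} + v_{8} = 0 — sig = (3; —)
  P = {1,4,5}:  v_{1} + v_{4} + v_{5} = v_{0} — sig = (3; 1)
  P = {2,5,8}:  v_{2} + v_{5} + v_{8} = v_{6} — sig = (3; 1)

so the primitive-relation signature multiset is
{ (2; —) ×2,  (2; 1) ×3,  (2; 1,1),  (2; 1,2),  (3; —),  (3; 1) ×2 }


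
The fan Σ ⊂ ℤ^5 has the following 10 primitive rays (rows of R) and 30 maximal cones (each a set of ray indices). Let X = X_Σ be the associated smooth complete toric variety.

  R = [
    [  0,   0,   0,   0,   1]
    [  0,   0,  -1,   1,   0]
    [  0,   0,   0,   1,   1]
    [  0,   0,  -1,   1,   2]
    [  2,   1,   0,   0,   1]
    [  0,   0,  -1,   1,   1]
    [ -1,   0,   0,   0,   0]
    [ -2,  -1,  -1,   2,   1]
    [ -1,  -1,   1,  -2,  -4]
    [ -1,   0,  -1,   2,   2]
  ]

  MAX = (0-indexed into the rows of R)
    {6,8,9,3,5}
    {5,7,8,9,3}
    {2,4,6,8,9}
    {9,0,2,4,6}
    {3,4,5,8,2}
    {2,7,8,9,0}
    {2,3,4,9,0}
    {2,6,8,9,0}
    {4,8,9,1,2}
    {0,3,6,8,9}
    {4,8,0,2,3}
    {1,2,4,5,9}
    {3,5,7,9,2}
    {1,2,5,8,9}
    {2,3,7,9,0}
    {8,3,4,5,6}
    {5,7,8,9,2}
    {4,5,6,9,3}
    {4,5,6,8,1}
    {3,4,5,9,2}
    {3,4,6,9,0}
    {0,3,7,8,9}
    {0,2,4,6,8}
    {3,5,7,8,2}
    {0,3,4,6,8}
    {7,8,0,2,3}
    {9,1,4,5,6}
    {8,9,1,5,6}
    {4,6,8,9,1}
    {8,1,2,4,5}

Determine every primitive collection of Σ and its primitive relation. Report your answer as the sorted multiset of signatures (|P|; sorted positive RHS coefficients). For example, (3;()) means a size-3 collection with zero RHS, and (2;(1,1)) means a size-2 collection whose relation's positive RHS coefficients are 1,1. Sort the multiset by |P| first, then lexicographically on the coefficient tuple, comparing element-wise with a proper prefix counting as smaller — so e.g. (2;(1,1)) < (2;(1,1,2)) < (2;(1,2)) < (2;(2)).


Δ(Σ) — 10 vertices, 13 min non-faces:

  P={0,1}:  v_{0} + v_{1} = v_{5}  so sig = (2;(1))
  P={0,5}:  v_{0} + v_{5} = v_{3}  so sig = (2;(1))
  P={4,7}:  v_{4} + v_{7} = v_{2} + v_{5}  so sig = (2;(1,1))
  P={1,7}:  v_{1} + v_{7} = v_{2} + 2·v_{5} + v_{8} + v_{9}  so sig = (2;(1,1,1,2))
  P={6,7}:  v_{6} + v_{7} = v_{0} + v_{8} + 2·v_{9}  so sig = (2;(1,1,2))
  P={1,3}:  v_{1} + v_{3} = 2·v_{5}  so sig = (2;(2))
  P={2,5,6}:  v_{2} + v_{5} + v_{6} = v_{9}  so sig = (3;(1))
  P={2,3,6}:  v_{2} + v_{3} + v_{6} = v_{0} + v_{9}  so sig = (3;(1,1))
  P={1,2,6}:  v_{1} + v_{2} + v_{6} = v_{4} + v_{8} + 2·v_{9}  so sig = (3;(1,1,2))
  P={0,4,8,9}:  v_{0} + v_{4} + v_{8} + v_{9} = 0  so sig = (4;())
  P={2,3,8,9}:  v_{2} + v_{3} + v_{8} + v_{9} = v_{7}  so sig = (4;(1))
  P={3,4,8,9}:  v_{3} + v_{4} + v_{8} + v_{9} = v_{5}  so sig = (4;(1))
  P={4,5,8,9}:  v_{4} + v_{5} + v_{8} + v_{9} = v_{1}  so sig = (4;(1))

Signatures (|P|; sorted positive RHS coefficients), sorted:
{ (2;(1)) ×2,  (2;(1,1)),  (2;(1,1,1,2)),  (2;(1,1,2)),  (2;(2)),  (3;(1)),  (3;(1,1)),  (3;(1,1,2)),  (4;()),  (4;(1)) ×3 }


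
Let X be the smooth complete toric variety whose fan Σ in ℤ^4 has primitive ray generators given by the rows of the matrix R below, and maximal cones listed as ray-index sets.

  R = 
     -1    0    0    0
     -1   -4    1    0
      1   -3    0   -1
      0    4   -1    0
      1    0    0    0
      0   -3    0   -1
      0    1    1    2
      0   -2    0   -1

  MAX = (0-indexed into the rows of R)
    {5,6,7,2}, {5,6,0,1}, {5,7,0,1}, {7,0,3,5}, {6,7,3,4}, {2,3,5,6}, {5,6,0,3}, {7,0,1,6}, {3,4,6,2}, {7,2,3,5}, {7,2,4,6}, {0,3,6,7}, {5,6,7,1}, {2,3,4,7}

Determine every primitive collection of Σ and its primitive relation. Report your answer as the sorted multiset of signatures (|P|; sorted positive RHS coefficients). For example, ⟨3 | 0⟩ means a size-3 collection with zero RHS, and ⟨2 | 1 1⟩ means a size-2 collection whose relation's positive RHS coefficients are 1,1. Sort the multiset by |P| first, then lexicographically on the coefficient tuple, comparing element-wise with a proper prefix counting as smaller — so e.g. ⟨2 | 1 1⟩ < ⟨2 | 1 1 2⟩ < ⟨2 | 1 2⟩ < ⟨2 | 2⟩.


Δ(Σ) — 8 vertices, 9 min non-faces:

  {0,4}:  v_{0} + v_{4} = 0  so sig = ⟨2 | 0⟩
  {0,2}:  v_{0} + v_{2} = v_{5}  so sig = ⟨2 | 1⟩
  {1,3}:  v_{1} + v_{3} = v_{0}  so sig = ⟨2 | 1⟩
  {4,5}:  v_{4} + v_{5} = v_{2}  so sig = ⟨2 | 1⟩
  {1,4}:  v_{1} + v_{4} = v_{5} + v_{6} + v_{7}  so sig = ⟨2 | 1 1 1⟩
  {1,2}:  v_{1} + v_{2} = 2·v_{5} + v_{6} + v_{7}  so sig = ⟨2 | 1 1 2⟩
  {3,5,6,7}:  v_{3} + v_{5} + v_{6} + v_{7} = 0  so sig = ⟨4 | 0⟩
  {0,5,6,7}:  v_{0} + v_{5} + v_{6} + v_{7} = v_{1}  so sig = ⟨4 | 1⟩
  {2,3,6,7}:  v_{2} + v_{3} + v_{6} + v_{7} = v_{4}  so sig = ⟨4 | 1⟩

so the primitive-relation signature multiset is
    |P|=2: 6 collections, coeffs (), (1), (1), (1), (1,1,1), (1,1,2)
    |P|=4: 3 collections, coeffs (), (1), (1)


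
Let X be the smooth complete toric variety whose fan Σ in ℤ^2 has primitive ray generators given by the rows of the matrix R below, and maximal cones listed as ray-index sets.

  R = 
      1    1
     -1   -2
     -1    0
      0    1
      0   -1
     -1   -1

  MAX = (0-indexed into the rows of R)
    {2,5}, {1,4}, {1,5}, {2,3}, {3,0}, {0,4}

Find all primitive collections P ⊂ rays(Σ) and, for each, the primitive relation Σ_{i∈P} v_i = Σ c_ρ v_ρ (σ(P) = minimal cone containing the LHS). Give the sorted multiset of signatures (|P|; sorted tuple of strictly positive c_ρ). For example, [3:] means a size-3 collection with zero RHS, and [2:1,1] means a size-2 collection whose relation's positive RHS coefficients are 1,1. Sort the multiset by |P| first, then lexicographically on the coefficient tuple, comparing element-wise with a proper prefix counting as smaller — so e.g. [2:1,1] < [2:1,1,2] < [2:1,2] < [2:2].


Minimal non-faces — 9 found among 6 rays, 6 max cones:

  P={0,5}:  v_{0} + v_{5} = 0  →  sig = [2:]
  P={3,4}:  v_{3} + v_{4} = 0  →  sig = [2:]
  P={0,1}:  v_{0} + v_{1} = v_{4}  →  sig = [2:1]
  P={0,2}:  v_{0} + v_{2} = v_{3}  →  sig = [2:1]
  P={1,3}:  v_{1} + v_{3} = v_{5}  →  sig = [2:1]
  P={2,4}:  v_{2} + v_{4} = v_{5}  →  sig = [2:1]
  P={3,5}:  v_{3} + v_{5} = v_{2}  →  sig = [2:1]
  P={4,5}:  v_{4} + v_{5} = v_{1}  →  sig = [2:1]
  P={1,2}:  v_{1} + v_{2} = 2·v_{5}  →  sig = [2:2]

Signatures (|P|; sorted positive RHS coefficients), sorted:
    [2:]
    [2:]
    [2:1]
    [2:1]
    [2:1]
    [2:1]
    [2:1]
    [2:1]
    [2:2]


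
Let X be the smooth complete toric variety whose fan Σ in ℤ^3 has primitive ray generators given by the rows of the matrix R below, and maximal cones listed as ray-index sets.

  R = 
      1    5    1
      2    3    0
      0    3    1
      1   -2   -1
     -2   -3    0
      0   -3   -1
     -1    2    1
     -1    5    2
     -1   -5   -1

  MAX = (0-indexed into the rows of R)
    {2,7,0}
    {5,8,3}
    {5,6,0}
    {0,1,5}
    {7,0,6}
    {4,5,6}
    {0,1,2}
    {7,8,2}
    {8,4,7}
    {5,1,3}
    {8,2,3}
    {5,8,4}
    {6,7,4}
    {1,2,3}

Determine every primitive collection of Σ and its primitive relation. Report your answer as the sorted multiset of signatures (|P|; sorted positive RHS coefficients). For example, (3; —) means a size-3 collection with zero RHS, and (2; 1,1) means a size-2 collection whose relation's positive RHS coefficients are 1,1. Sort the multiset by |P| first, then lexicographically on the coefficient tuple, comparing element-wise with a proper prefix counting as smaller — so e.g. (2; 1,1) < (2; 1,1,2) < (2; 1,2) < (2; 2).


Minimal non-faces — 15 found among 9 rays, 14 max cones:

  • {0,8}:  v_{0} + v_{8} = 0 ; sig = (2; —)
  • {1,4}:  v_{1} + v_{4} = 0 ; sig = (2; —)
  • {2,5}:  v_{2} + v_{5} = 0 ; sig = (2; —)
  • {3,6}:  v_{3} + v_{6} = 0 ; sig = (2; —)
  • {0,3}:  v_{0} + v_{3} = v_{1} ; sig = (2; 1)
  • {0,4}:  v_{0} + v_{4} = v_{6} ; sig = (2; 1)
  • {1,6}:  v_{1} + v_{6} = v_{0} ; sig = (2; 1)
  • {1,8}:  v_{1} + v_{8} = v_{3} ; sig = (2; 1)
  • {2,6}:  v_{2} + v_{6} = v_{7} ; sig = (2; 1)
  • {3,4}:  v_{3} + v_{4} = v_{8} ; sig = (2; 1)
  • {3,7}:  v_{3} + v_{7} = v_{2} ; sig = (2; 1)
  • {5,7}:  v_{5} + v_{7} = v_{6} ; sig = (2; 1)
  • {6,8}:  v_{6} + v_{8} = v_{4} ; sig = (2; 1)
  • {1,7}:  v_{1} + v_{7} = v_{0} + v_{2} ; sig = (2; 1,1)
  • {2,4}:  v_{2} + v_{4} = v_{7} + v_{8} ; sig = (2; 1,1)

Sorted signature multiset PRS(X):
    (2; —)
    (2; —)
    (2; —)
    (2; —)
    (2; 1)
    (2; 1)
    (2; 1)
    (2; 1)
    (2; 1)
    (2; 1)
    (2; 1)
    (2; 1)
    (2; 1)
    (2; 1,1)
    (2; 1,1)


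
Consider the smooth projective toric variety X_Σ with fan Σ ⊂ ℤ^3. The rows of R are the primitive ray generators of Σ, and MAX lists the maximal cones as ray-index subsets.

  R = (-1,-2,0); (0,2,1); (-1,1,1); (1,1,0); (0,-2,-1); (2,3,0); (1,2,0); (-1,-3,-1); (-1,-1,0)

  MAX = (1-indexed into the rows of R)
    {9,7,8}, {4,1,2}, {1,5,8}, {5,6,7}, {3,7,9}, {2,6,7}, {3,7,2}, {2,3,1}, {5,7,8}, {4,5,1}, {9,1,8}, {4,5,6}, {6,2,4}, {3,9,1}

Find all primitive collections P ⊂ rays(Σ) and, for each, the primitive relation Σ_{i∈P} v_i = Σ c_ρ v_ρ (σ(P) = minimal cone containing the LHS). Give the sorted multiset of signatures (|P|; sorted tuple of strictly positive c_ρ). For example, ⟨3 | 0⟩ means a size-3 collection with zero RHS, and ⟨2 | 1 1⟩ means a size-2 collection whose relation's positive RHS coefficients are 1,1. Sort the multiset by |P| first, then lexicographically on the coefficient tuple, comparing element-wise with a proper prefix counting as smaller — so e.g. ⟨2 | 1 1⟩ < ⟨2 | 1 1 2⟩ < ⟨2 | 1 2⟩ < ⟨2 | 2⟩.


15 collections generate NE(X_Σ); each relation:

  • {1,7}:  v_{1} + v_{7} = 0  →  sig = ⟨2 | 0⟩
  • {2,5}:  v_{2} + v_{5} = 0  →  sig = ⟨2 | 0⟩
  • {4,9}:  v_{4} + v_{9} = 0  →  sig = ⟨2 | 0⟩
  • {1,6}:  v_{1} + v_{6} = v_{4}  →  sig = ⟨2 | 1⟩
  • {2,8}:  v_{2} + v_{8} = v_{9}  →  sig = ⟨2 | 1⟩
  • {2,9}:  v_{2} + v_{9} = v_{3}  →  sig = ⟨2 | 1⟩
  • {3,4}:  v_{3} + v_{4} = v_{2}  →  sig = ⟨2 | 1⟩
  • {3,5}:  v_{3} + v_{5} = v_{9}  →  sig = ⟨2 | 1⟩
  • {4,7}:  v_{4} + v_{7} = v_{6}  →  sig = ⟨2 | 1⟩
  • {4,8}:  v_{4} + v_{8} = v_{5}  →  sig = ⟨2 | 1⟩
  • {5,9}:  v_{5} + v_{9} = v_{8}  →  sig = ⟨2 | 1⟩
  • {6,9}:  v_{6} + v_{9} = v_{7}  →  sig = ⟨2 | 1⟩
  • {3,6}:  v_{3} + v_{6} = v_{2} + v_{7}  →  sig = ⟨2 | 1 1⟩
  • {6,8}:  v_{6} + v_{8} = v_{5} + v_{7}  →  sig = ⟨2 | 1 1⟩
  • {3,8}:  v_{3} + v_{8} = 2·v_{9}  →  sig = ⟨2 | 2⟩

Sorted signature multiset PRS(X):
[⟨2 | 0⟩, ⟨2 | 0⟩, ⟨2 | 0⟩, ⟨2 | 1⟩, ⟨2 | 1⟩, ⟨2 | 1⟩, ⟨2 | 1⟩, ⟨2 | 1⟩, ⟨2 | 1⟩, ⟨2 | 1⟩, ⟨2 | 1⟩, ⟨2 | 1⟩, ⟨2 | 1 1⟩, ⟨2 | 1 1⟩, ⟨2 | 2⟩]


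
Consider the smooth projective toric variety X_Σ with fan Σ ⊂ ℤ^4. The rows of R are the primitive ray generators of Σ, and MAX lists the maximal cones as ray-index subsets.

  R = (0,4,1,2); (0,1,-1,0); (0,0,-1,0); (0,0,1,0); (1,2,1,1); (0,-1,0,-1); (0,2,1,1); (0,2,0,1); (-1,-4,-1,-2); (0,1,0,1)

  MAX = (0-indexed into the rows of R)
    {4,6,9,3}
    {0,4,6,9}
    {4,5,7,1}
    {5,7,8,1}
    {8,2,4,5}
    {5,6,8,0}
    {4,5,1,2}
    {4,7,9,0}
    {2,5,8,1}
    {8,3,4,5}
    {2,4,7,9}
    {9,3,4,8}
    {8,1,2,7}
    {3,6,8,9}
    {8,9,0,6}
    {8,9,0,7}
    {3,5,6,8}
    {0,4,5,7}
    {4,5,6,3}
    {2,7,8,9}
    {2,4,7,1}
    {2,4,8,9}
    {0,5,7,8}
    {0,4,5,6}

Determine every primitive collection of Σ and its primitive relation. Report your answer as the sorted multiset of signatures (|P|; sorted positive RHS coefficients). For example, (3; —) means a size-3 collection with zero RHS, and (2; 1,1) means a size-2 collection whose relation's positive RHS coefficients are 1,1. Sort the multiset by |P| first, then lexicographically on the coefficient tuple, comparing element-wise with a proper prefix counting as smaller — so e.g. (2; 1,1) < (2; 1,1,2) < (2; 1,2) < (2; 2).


Primitive collections (16):

  P={2,3}:  v_{2} + v_{3} = 0  so sig = (2; —)
  P={5,9}:  v_{5} + v_{9} = 0  so sig = (2; —)
  P={2,6}:  v_{2} + v_{6} = v_{7}  so sig = (2; 1)
  P={3,7}:  v_{3} + v_{7} = v_{6}  so sig = (2; 1)
  P={6,7}:  v_{6} + v_{7} = v_{0}  so sig = (2; 1)
  P={1,3}:  v_{1} + v_{3} = v_{5} + v_{7}  so sig = (2; 1,1)
  P={1,9}:  v_{1} + v_{9} = v_{2} + v_{7}  so sig = (2; 1,1)
  P={1,6}:  v_{1} + v_{6} = v_{5} + 2·v_{7}  so sig = (2; 1,2)
  P={0,1}:  v_{0} + v_{1} = v_{5} + 3·v_{7}  so sig = (2; 1,3)
  P={0,2}:  v_{0} + v_{2} = 2·v_{7}  so sig = (2; 2)
  P={0,3}:  v_{0} + v_{3} = 2·v_{6}  so sig = (2; 2)
  P={4,7,8}:  v_{4} + v_{7} + v_{8} = 0  so sig = (3; —)
  P={0,4,8}:  v_{0} + v_{4} + v_{8} = v_{6}  so sig = (3; 1)
  P={2,5,7}:  v_{2} + v_{5} + v_{7} = v_{1}  so sig = (3; 1)
  P={4,6,8}:  v_{4} + v_{6} + v_{8} = v_{3}  so sig = (3; 1)
  P={1,4,8}:  v_{1} + v_{4} + v_{8} = v_{2} + v_{5}  so sig = (3; 1,1)

Hence PRS(X_Σ) =
[(2; —), (2; —), (2; 1), (2; 1), (2; 1), (2; 1,1), (2; 1,1), (2; 1,2), (2; 1,3), (2; 2), (2; 2), (3; —), (3; 1), (3; 1), (3; 1), (3; 1,1)]


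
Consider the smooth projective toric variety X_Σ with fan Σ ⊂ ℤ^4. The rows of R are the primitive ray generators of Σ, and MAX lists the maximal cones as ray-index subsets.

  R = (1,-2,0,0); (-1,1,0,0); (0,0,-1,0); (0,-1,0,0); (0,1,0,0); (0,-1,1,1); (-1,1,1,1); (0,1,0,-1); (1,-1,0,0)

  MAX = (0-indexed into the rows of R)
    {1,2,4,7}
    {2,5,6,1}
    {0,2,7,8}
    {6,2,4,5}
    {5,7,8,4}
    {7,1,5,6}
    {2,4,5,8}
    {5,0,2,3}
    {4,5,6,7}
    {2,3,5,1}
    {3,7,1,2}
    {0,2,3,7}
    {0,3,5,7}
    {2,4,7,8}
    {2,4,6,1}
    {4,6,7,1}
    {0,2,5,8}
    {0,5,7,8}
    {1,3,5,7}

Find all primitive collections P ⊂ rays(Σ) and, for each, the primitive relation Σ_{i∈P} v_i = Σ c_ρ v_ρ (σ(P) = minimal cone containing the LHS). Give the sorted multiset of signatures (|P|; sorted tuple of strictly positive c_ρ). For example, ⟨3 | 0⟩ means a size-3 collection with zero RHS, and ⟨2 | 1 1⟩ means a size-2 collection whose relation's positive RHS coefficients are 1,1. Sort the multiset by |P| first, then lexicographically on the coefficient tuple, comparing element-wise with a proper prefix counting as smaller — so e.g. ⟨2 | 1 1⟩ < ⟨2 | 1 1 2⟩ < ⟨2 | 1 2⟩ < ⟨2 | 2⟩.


The 11 primitive collections of Σ (r=9, n=4):

  P = {1,8}:  v_{1} + v_{8} = 0  →  sig = ⟨2 | 0⟩
  P = {3,4}:  v_{3} + v_{4} = 0  →  sig = ⟨2 | 0⟩
  P = {0,1}:  v_{0} + v_{1} = v_{3}  →  sig = ⟨2 | 1⟩
  P = {0,4}:  v_{0} + v_{4} = v_{8}  →  sig = ⟨2 | 1⟩
  P = {0,6}:  v_{0} + v_{6} = v_{5}  →  sig = ⟨2 | 1⟩
  P = {3,8}:  v_{3} + v_{8} = v_{0}  →  sig = ⟨2 | 1⟩
  P = {3,6}:  v_{3} + v_{6} = v_{1} + v_{5}  →  sig = ⟨2 | 1 1⟩
  P = {6,8}:  v_{6} + v_{8} = v_{4} + v_{5}  →  sig = ⟨2 | 1 1⟩
  P = {2,5,7}:  v_{2} + v_{5} + v_{7} = 0  →  sig = ⟨3 | 0⟩
  P = {1,4,5}:  v_{1} + v_{4} + v_{5} = v_{6}  →  sig = ⟨3 | 1⟩
  P = {2,6,7}:  v_{2} + v_{6} + v_{7} = v_{1} + v_{4}  →  sig = ⟨3 | 1 1⟩

Sorted signature multiset PRS(X):
{ ⟨2 | 0⟩ ×2,  ⟨2 | 1⟩ ×4,  ⟨2 | 1 1⟩ ×2,  ⟨3 | 0⟩,  ⟨3 | 1⟩,  ⟨3 | 1 1⟩ }


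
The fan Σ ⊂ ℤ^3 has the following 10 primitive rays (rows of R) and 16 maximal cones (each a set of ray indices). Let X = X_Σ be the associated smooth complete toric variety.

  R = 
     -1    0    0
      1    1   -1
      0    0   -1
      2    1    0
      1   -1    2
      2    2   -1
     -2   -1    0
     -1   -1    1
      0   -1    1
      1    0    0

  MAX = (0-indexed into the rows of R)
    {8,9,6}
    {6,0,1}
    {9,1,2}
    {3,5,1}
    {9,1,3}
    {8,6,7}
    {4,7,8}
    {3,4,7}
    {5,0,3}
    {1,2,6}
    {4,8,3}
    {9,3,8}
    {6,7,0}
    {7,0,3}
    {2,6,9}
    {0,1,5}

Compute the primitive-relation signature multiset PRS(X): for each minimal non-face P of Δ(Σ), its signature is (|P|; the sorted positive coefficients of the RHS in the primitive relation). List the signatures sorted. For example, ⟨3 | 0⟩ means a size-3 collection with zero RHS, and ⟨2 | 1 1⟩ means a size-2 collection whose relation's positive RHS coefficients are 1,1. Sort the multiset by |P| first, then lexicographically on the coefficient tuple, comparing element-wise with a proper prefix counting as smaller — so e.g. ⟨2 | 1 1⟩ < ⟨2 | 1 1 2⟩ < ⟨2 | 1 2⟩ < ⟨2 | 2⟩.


Primitive collections (24):

  P = {0,9}:  v_{0} + v_{9} = 0  so sig = ⟨2 | 0⟩
  P = {1,7}:  v_{1} + v_{7} = 0  so sig = ⟨2 | 0⟩
  P = {3,6}:  v_{3} + v_{6} = 0  so sig = ⟨2 | 0⟩
  P = {0,8}:  v_{0} + v_{8} = v_{7}  so sig = ⟨2 | 1⟩
  P = {1,8}:  v_{1} + v_{8} = v_{9}  so sig = ⟨2 | 1⟩
  P = {5,8}:  v_{5} + v_{8} = v_{3}  so sig = ⟨2 | 1⟩
  P = {7,9}:  v_{7} + v_{9} = v_{8}  so sig = ⟨2 | 1⟩
  P = {0,2}:  v_{0} + v_{2} = v_{1} + v_{6}  so sig = ⟨2 | 1 1⟩
  P = {1,4}:  v_{1} + v_{4} = v_{3} + v_{8}  so sig = ⟨2 | 1 1⟩
  P = {2,3}:  v_{2} + v_{3} = v_{1} + v_{9}  so sig = ⟨2 | 1 1⟩
  P = {2,4}:  v_{2} + v_{4} = v_{8} + v_{9}  so sig = ⟨2 | 1 1⟩
  P = {2,7}:  v_{2} + v_{7} = v_{6} + v_{9}  so sig = ⟨2 | 1 1⟩
  P = {4,6}:  v_{4} + v_{6} = v_{7} + v_{8}  so sig = ⟨2 | 1 1⟩
  P = {5,6}:  v_{5} + v_{6} = v_{0} + v_{1}  so sig = ⟨2 | 1 1⟩
  P = {5,7}:  v_{5} + v_{7} = v_{0} + v_{3}  so sig = ⟨2 | 1 1⟩
  P = {5,9}:  v_{5} + v_{9} = v_{1} + v_{3}  so sig = ⟨2 | 1 1⟩
  P = {0,4}:  v_{0} + v_{4} = v_{3} + 2·v_{7}  so sig = ⟨2 | 1 2⟩
  P = {2,8}:  v_{2} + v_{8} = v_{6} + 2·v_{9}  so sig = ⟨2 | 1 2⟩
  P = {4,5}:  v_{4} + v_{5} = 2·v_{3} + v_{7}  so sig = ⟨2 | 1 2⟩
  P = {4,9}:  v_{4} + v_{9} = v_{3} + 2·v_{8}  so sig = ⟨2 | 1 2⟩
  P = {2,5}:  v_{2} + v_{5} = 2·v_{1}  so sig = ⟨2 | 2⟩
  P = {0,1,3}:  v_{0} + v_{1} + v_{3} = v_{5}  so sig = ⟨3 | 1⟩
  P = {1,6,9}:  v_{1} + v_{6} + v_{9} = v_{2}  so sig = ⟨3 | 1⟩
  P = {3,7,8}:  v_{3} + v_{7} + v_{8} = v_{4}  so sig = ⟨3 | 1⟩

so the primitive-relation signature multiset is
{ ⟨2 | 0⟩ ×3,  ⟨2 | 1⟩ ×4,  ⟨2 | 1 1⟩ ×9,  ⟨2 | 1 2⟩ ×4,  ⟨2 | 2⟩,  ⟨3 | 1⟩ ×3 }


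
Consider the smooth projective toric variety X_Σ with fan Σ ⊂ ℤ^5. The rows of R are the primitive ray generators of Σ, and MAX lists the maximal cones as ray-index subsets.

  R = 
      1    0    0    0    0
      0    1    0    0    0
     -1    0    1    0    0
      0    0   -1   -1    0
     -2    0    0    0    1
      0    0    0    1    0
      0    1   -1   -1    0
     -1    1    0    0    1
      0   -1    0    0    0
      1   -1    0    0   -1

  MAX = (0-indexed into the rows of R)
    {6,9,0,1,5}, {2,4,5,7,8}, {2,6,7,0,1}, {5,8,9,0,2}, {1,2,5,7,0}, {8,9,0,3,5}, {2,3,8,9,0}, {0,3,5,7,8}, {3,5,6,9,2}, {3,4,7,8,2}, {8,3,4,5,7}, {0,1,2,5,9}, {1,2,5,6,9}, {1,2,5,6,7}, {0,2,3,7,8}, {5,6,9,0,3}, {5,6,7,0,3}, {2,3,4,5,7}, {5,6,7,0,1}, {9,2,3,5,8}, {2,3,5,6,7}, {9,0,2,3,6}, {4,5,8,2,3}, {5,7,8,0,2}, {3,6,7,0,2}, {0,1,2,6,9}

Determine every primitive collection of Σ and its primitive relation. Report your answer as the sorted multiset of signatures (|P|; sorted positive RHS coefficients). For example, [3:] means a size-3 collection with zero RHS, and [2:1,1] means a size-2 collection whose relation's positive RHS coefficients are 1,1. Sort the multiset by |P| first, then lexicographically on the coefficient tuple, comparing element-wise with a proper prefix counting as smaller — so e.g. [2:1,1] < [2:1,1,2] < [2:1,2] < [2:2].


11 minimal non-faces of Δ(Σ) (on 10 rays):

  P = {1,8}:  v_{1} + v_{8} = 0  →  sig = [2:]
  P = {7,9}:  v_{7} + v_{9} = 0  →  sig = [2:]
  P = {1,3}:  v_{1} + v_{3} = v_{6}  →  sig = [2:1]
  P = {6,8}:  v_{6} + v_{8} = v_{3}  →  sig = [2:1]
  P = {0,4}:  v_{0} + v_{4} = v_{7} + v_{8}  →  sig = [2:1,1]
  P = {1,4}:  v_{1} + v_{4} = v_{2} + v_{3} + v_{5} + v_{7}  →  sig = [2:1,1,1,1]
  P = {4,9}:  v_{4} + v_{9} = v_{2} + v_{3} + v_{5} + v_{8}  →  sig = [2:1,1,1,1]
  P = {4,6}:  v_{4} + v_{6} = v_{2} + 2·v_{3} + v_{5} + v_{7}  →  sig = [2:1,1,1,2]
  P = {0,2,3,5}:  v_{0} + v_{2} + v_{3} + v_{5} = 0  →  sig = [4:]
  P = {0,2,5,6}:  v_{0} + v_{2} + v_{5} + v_{6} = v_{1}  →  sig = [4:1]
  P = {2,3,5,7,8}:  v_{2} + v_{3} + v_{5} + v_{7} + v_{8} = v_{4}  →  sig = [5:1]

Signatures (|P|; sorted positive RHS coefficients), sorted:
    |P|=2: 8 collections, coeffs (), (), (1), (1), (1,1), (1,1,1,1), (1,1,1,1), (1,1,1,2)
    |P|=4: 2 collections, coeffs (), (1)
    |P|=5: 1 collection, coeffs (1)


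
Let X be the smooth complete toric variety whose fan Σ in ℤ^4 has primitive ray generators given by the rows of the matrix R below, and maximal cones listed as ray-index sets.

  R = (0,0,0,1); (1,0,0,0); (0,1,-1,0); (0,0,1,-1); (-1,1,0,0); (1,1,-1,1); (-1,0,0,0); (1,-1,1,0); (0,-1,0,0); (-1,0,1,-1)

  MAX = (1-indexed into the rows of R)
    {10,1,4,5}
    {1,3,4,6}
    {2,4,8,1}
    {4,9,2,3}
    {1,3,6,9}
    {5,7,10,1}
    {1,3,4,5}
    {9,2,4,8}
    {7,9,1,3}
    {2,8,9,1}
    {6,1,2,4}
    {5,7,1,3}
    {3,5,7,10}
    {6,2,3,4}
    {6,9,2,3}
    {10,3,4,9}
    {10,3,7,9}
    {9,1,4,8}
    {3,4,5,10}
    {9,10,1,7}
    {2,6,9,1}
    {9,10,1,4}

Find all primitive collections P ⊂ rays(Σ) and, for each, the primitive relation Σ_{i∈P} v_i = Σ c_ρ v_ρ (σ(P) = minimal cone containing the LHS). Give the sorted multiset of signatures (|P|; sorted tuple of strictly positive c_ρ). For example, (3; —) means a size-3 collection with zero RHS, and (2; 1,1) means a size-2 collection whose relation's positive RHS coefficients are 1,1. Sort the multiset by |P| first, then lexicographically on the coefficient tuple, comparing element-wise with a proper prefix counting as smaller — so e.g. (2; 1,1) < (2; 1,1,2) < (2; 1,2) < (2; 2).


18 minimal non-faces of Δ(Σ) (on 10 rays):

  P = {2,7}:  v_{2} + v_{7} = 0  so sig = (2; —)
  P = {2,10}:  v_{2} + v_{10} = v_{4}  so sig = (2; 1)
  P = {3,8}:  v_{3} + v_{8} = v_{2}  so sig = (2; 1)
  P = {4,7}:  v_{4} + v_{7} = v_{10}  so sig = (2; 1)
  P = {5,9}:  v_{5} + v_{9} = v_{7}  so sig = (2; 1)
  P = {5,8}:  v_{5} + v_{8} = v_{1} + v_{4}  so sig = (2; 1,1)
  P = {6,7}:  v_{6} + v_{7} = v_{1} + v_{3}  so sig = (2; 1,1)
  P = {2,5}:  v_{2} + v_{5} = v_{1} + v_{3} + v_{4}  so sig = (2; 1,1,1)
  P = {6,10}:  v_{6} + v_{10} = v_{1} + v_{3} + v_{4}  so sig = (2; 1,1,1)
  P = {7,8}:  v_{7} + v_{8} = v_{1} + v_{4} + v_{9}  so sig = (2; 1,1,1)
  P = {8,10}:  v_{8} + v_{10} = v_{1} + 2·v_{4} + v_{9}  so sig = (2; 1,1,2)
  P = {6,8}:  v_{6} + v_{8} = v_{1} + 2·v_{2}  so sig = (2; 1,2)
  P = {5,6}:  v_{5} + v_{6} = 2·v_{1} + 2·v_{3} + v_{4}  so sig = (2; 1,2,2)
  P = {1,2,3}:  v_{1} + v_{2} + v_{3} = v_{6}  so sig = (3; 1)
  P = {1,3,10}:  v_{1} + v_{3} + v_{10} = v_{5}  so sig = (3; 1)
  P = {4,6,9}:  v_{4} + v_{6} + v_{9} = v_{2}  so sig = (3; 1)
  P = {1,3,4,9}:  v_{1} + v_{3} + v_{4} + v_{9} = 0  so sig = (4; —)
  P = {1,2,4,9}:  v_{1} + v_{2} + v_{4} + v_{9} = v_{8}  so sig = (4; 1)

Sorted signature multiset PRS(X):
{ (2; —),  (2; 1) ×4,  (2; 1,1) ×2,  (2; 1,1,1) ×3,  (2; 1,1,2),  (2; 1,2),  (2; 1,2,2),  (3; 1) ×3,  (4; —),  (4; 1) }


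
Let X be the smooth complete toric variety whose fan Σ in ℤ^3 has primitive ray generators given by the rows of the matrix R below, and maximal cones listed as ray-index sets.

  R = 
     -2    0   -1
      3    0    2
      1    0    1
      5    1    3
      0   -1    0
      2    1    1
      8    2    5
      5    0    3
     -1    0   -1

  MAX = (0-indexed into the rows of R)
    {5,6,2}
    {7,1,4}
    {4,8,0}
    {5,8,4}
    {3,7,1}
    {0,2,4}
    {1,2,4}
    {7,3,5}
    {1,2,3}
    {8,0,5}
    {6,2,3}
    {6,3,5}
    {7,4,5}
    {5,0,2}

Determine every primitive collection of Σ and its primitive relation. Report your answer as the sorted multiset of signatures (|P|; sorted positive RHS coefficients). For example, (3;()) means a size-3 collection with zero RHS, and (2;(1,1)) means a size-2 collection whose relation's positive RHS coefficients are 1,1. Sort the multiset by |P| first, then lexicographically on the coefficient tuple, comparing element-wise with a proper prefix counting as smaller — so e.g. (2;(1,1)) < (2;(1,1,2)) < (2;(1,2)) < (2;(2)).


Minimal non-faces — 18 found among 9 rays, 14 max cones:

  • {2,8}:  v_{2} + v_{8} = 0 ; sig = (2;())
  • {0,1}:  v_{0} + v_{1} = v_{2} ; sig = (2;(1))
  • {0,7}:  v_{0} + v_{7} = v_{1} ; sig = (2;(1))
  • {1,5}:  v_{1} + v_{5} = v_{3} ; sig = (2;(1))
  • {3,4}:  v_{3} + v_{4} = v_{7} ; sig = (2;(1))
  • {0,3}:  v_{0} + v_{3} = v_{2} + v_{5} ; sig = (2;(1,1))
  • {1,8}:  v_{1} + v_{8} = v_{4} + v_{5} ; sig = (2;(1,1))
  • {4,6}:  v_{4} + v_{6} = v_{1} + v_{3} ; sig = (2;(1,1))
  • {6,8}:  v_{6} + v_{8} = v_{3} + v_{5} ; sig = (2;(1,1))
  • {1,6}:  v_{1} + v_{6} = v_{2} + 2·v_{3} ; sig = (2;(1,2))
  • {3,8}:  v_{3} + v_{8} = v_{4} + 2·v_{5} ; sig = (2;(1,2))
  • {6,7}:  v_{6} + v_{7} = v_{1} + 2·v_{3} ; sig = (2;(1,2))
  • {2,7}:  v_{2} + v_{7} = 2·v_{1} ; sig = (2;(2))
  • {0,6}:  v_{0} + v_{6} = 2·v_{2} + 2·v_{5} ; sig = (2;(2,2))
  • {7,8}:  v_{7} + v_{8} = 2·v_{4} + 2·v_{5} ; sig = (2;(2,2))
  • {0,4,5}:  v_{0} + v_{4} + v_{5} = 0 ; sig = (3;())
  • {2,3,5}:  v_{2} + v_{3} + v_{5} = v_{6} ; sig = (3;(1))
  • {2,4,5}:  v_{2} + v_{4} + v_{5} = v_{1} ; sig = (3;(1))

so the primitive-relation signature multiset is
[(2;()), (2;(1)), (2;(1)), (2;(1)), (2;(1)), (2;(1,1)), (2;(1,1)), (2;(1,1)), (2;(1,1)), (2;(1,2)), (2;(1,2)), (2;(1,2)), (2;(2)), (2;(2,2)), (2;(2,2)), (3;()), (3;(1)), (3;(1))]
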